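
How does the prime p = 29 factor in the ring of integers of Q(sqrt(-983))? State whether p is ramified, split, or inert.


K = Q(sqrt(-983)). Since d mod 4 = 1, disc(K) = -983.
Check p | disc: -983 mod 29 = 3.
p does not divide disc. Compute Legendre symbol (d/p):
3^((29-1)/2) mod 29 = -1
(d/p) = -1, so p is inert: (p) stays prime with e=1, f=2, g=1.
Therefore p is inert.

inert


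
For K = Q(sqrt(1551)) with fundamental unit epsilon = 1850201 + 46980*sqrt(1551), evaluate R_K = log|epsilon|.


epsilon = 1850201 + 46980*sqrt(1551)
= 3.7004e+06
R = ln(3.7004e+06)
= 15.1240

15.1240


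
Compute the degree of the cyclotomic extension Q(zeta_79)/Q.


The degree equals Euler's totient phi(79).
79 = 79
phi(79) = 78

78


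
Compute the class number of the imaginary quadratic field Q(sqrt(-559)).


K = Q(sqrt(-559)). d mod 4 = 1, so D = disc(K) = d = -559
h(K) equals the number of primitive reduced positive-definite forms (a, b, c) = a*x^2 + b*x*y + c*y^2 with b^2 - 4ac = D,
where reduced means |b| <= a <= c, with b >= 0 whenever |b| = a or a = c, and primitive means gcd(a, b, c) = 1.
Reduced forces 3a^2 <= |D| = 559, so 1 <= a <= 13; b must have the parity of D, and c = (b^2 - D)/(4a) must be an integer >= a.
Enumerate a = 1..13, b in [-a, a]:
  a=1: (1, 1, 140)  [1]
  a=2: (2, -1, 70), (2, 1, 70)  [2]
  a=3: none
  a=4: (4, -1, 35), (4, 1, 35)  [2]
  a=5: (5, -1, 28), (5, 1, 28)  [2]
  a=6: none
  a=7: (7, -1, 20), (7, 1, 20)  [2]
  a=8: (8, -7, 19), (8, 7, 19)  [2]
  a=9: none
  a=10: (10, -9, 16), (10, -1, 14), (10, 1, 14), (10, 9, 16)  [4]
  a=11..12: none
  a=13: (13, 13, 14)  [1]
Total reduced forms: 1 + 2 + 2 + 2 + 2 + 2 + 4 + 1 = 16
h = 16

16


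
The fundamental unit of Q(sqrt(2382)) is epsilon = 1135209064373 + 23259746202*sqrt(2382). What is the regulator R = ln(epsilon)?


epsilon = 1135209064373 + 23259746202*sqrt(2382)
= 2.2704e+12
R = ln(2.2704e+12)
= 28.4510

28.4510


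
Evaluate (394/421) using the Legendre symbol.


p = 421 is prime, so compute (394/421) with the reciprocity algorithm (Jacobi-symbol steps: pull out 2s via (2/n), flip via reciprocity, reduce):
  pull out 2: (2/421) = -1  (since 421 mod 8 = 5)
  reciprocity: (197/421) -> +(421/197)
  reduce: (27/197)
  reciprocity: (27/197) -> +(197/27)
  reduce: (8/27)
  pull out 2: (2/27) = -1  (since 27 mod 8 = 3)
  pull out 2: (2/27) = -1  (since 27 mod 8 = 3)
  pull out 2: (2/27) = -1  (since 27 mod 8 = 3)
  (1/27) = 1
Product of signs = 1
(394/421) = 1

1


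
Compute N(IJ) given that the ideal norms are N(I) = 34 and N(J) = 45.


N(IJ) = N(I) * N(J)
= 34 * 45
= 1530

1530


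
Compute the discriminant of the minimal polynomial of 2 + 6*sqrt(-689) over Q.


The element 2 + 6*sqrt(-689) has minimal polynomial:
x^2 - 4*x + 24808
Discriminant = (-4)^2 - 4*(24808)
= 16 - 99232
= -99216

-99216


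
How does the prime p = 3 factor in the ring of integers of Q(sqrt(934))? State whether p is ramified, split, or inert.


K = Q(sqrt(934)). Since d mod 4 = 2, disc(K) = 3736.
Check p | disc: 3736 mod 3 = 1.
p does not divide disc. Compute Legendre symbol (d/p):
1^((3-1)/2) mod 3 = 1
(d/p) = 1, so p splits: (p) = P*P' with e=1, f=1, g=2.
Therefore p is split.

split


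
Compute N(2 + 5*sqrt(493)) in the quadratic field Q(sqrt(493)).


N(a + b*sqrt(d)) = a^2 - d*b^2
= (2)^2 - (493)*(5)^2
= 4 - 12325
= -12321

-12321


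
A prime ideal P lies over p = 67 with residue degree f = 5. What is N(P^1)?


N(P^a) = p^(a*f)
= 67^(1*5)
= 67^5
= 1350125107

1350125107


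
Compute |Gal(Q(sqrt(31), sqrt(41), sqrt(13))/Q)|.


The 3 square roots of distinct primes are multiplicatively independent over Q,
so [K:Q] = 2^3 and Gal(K/Q) is isomorphic to (Z/2Z)^3.
|Gal| = 2^3 = 8

8


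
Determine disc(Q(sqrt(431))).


For K = Q(sqrt(d)) with d squarefree: disc(K) = d if d = 1 mod 4, and disc(K) = 4d if d = 2 or 3 mod 4.
Here d = 431, and d mod 4 = 3.
d = 3 mod 4, not 1 (O_K = Z[sqrt(d)]), so disc(K) = 4d = 4 * (431) = 1724

1724


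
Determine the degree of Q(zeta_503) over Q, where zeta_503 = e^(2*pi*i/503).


The degree equals Euler's totient phi(503).
503 = 503
phi(503) = 502

502


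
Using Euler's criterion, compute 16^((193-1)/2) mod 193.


p = 193 is prime and the exponent is (p-1)/2 = 96, so by Euler's criterion 16^96 = (16/193) = +1 or -1 mod 193.
Compute by square-and-multiply:
  96 = 64 + 32 (binary 1100000)
  Repeated squaring mod 193: 16^1 = 16, 16^2 = 63, 16^4 = 109, 16^8 = 108, 16^16 = 84, 16^32 = 108, 16^64 = 84
  16^96 = 16^64 * 16^32 = 84 * 108 mod 193
    84 * 108 = 9072 = 1 mod 193
  16^96 = 1 mod 193
Result 1: 16 is a quadratic residue mod 193.
16^96 mod 193 = 1

1


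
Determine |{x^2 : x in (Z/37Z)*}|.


For prime p, the number of non-zero quadratic residues is (p-1)/2.
= (37-1)/2
= 18

18


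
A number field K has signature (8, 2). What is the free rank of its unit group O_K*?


By Dirichlet's unit theorem:
rank = r1 + r2 - 1
= 8 + 2 - 1
= 9

9


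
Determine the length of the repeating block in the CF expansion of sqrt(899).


Run the CF algorithm for sqrt(899).
a_0 = floor(sqrt(899)) = 29; set m_0=0, q_0=1.
Recurrence: m' = q*a - m,  q' = (d - m'^2)/q,  a' = floor((a_0 + m')/q').
  step 1: m=29, q=58, a=1
  step 2: m=29, q=1, a=58
a_2 = 2*a_0 = 58, so the period closes here.
sqrt(899) = [29; 1, 58]
Period length = 2

2


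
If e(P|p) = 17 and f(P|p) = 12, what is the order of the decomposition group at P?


|D_P| = e * f
= 17 * 12
= 204

204


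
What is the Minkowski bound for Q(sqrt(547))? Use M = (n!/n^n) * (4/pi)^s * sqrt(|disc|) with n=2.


d = 547, d mod 4 = 3, so disc(K) = 4d = 2188; |disc(K)| = 2188
Real quadratic field, so n = 2, s = r2 = 0, r1 = 2
M = (n!/n^n) * (4/pi)^s * sqrt(|disc(K)|) = (2!/2^2) * (4/pi)^0 * sqrt(2188)
= 0.5 * 1.000000 * 46.776062
= 23.3880

23.3880


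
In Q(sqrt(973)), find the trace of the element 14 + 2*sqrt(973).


Tr(a + b*sqrt(d)) = (a + b*sqrt(d)) + (a - b*sqrt(d)) = 2a
= 2 * (14)
= 28

28


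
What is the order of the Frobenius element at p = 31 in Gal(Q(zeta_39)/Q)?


The Frobenius at p in Gal(Q(zeta_n)/Q) = (Z/nZ)* is the class of p, so its order is ord_39(31), the smallest k >= 1 with 31^k = 1 mod 39.
n = 39 = 3 * 13, phi(39) = 24; the order divides phi(n).
Divisors of 24: 1, 2, 3, 4, 6, 8, 12, 24
Repeated squaring mod 39: 31^1 = 31, 31^2 = 25, 31^4 = 1, 31^8 = 1, 31^16 = 1
Test divisors in increasing order:
  k=1: 31^1 = 31 mod 39
  k=2: 31^2 = 25 mod 39
  k=3: 31^3 = 25 * 31 = 34 mod 39
  k=4: 31^4 = 1 mod 39  <- first divisor giving 1
Order = 4

4


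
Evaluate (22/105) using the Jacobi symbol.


Compute (22/105) via quadratic reciprocity:
  pull out 2: (2/105) = +1  (since 105 mod 8 = 1)
  reciprocity: (11/105) -> +(105/11)
  reduce: (6/11)
  pull out 2: (2/11) = -1  (since 11 mod 8 = 3)
  reciprocity: (3/11) -> -(11/3)
  reduce: (2/3)
  pull out 2: (2/3) = -1  (since 3 mod 8 = 3)
  (1/3) = 1
Product of signs = -1

-1


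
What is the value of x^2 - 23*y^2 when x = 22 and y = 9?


x^2 - d*y^2
= 22^2 - 23*9^2
= 484 - 1863
= -1379

-1379


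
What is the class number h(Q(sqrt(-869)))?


K = Q(sqrt(-869)). d mod 4 = 3, so D = disc(K) = 4d = -3476
h(K) equals the number of primitive reduced positive-definite forms (a, b, c) = a*x^2 + b*x*y + c*y^2 with b^2 - 4ac = D,
where reduced means |b| <= a <= c, with b >= 0 whenever |b| = a or a = c, and primitive means gcd(a, b, c) = 1.
Reduced forces 3a^2 <= |D| = 3476, so 1 <= a <= 34; b must have the parity of D, and c = (b^2 - D)/(4a) must be an integer >= a.
Enumerate a = 1..34, b in [-a, a]:
  a=1: (1, 0, 869)  [1]
  a=2: (2, 2, 435)  [1]
  a=3: (3, -2, 290), (3, 2, 290)  [2]
  a=4: none
  a=5: (5, -2, 174), (5, 2, 174)  [2]
  a=6: (6, -2, 145), (6, 2, 145)  [2]
  a=7..8: none
  a=9: (9, -4, 97), (9, 4, 97)  [2]
  a=10: (10, -2, 87), (10, 2, 87)  [2]
  a=11: (11, 0, 79)  [1]
  a=12..14: none
  a=15: (15, -8, 59), (15, -2, 58), (15, 2, 58), (15, 8, 59)  [4]
  a=16: none
  a=17: (17, -14, 54), (17, 14, 54)  [2]
  a=18: (18, -14, 51), (18, 14, 51)  [2]
  a=19: (19, -18, 50), (19, 18, 50)  [2]
  a=20..21: none
  a=22: (22, 22, 45)  [1]
  a=23..24: none
  a=25: (25, -18, 38), (25, 18, 38)  [2]
  a=26: none
  a=27: (27, -14, 34), (27, 14, 34)  [2]
  a=28: none
  a=29: (29, -2, 30), (29, 2, 30)  [2]
  a=30: (30, -22, 33), (30, 22, 33)  [2]
  a=31..34: none
Total reduced forms: 1 + 1 + 2 + 2 + 2 + 2 + 2 + 1 + 4 + 2 + 2 + 2 + 1 + 2 + 2 + 2 + 2 = 32
h = 32

32


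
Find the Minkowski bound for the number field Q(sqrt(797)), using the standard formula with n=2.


d = 797, d mod 4 = 1, so disc(K) = d = 797; |disc(K)| = 797
Real quadratic field, so n = 2, s = r2 = 0, r1 = 2
M = (n!/n^n) * (4/pi)^s * sqrt(|disc(K)|) = (2!/2^2) * (4/pi)^0 * sqrt(797)
= 0.5 * 1.000000 * 28.231188
= 14.1156

14.1156


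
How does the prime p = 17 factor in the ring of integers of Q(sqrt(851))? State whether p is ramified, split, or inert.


K = Q(sqrt(851)). Since d mod 4 = 3, disc(K) = 3404.
Check p | disc: 3404 mod 17 = 4.
p does not divide disc. Compute Legendre symbol (d/p):
1^((17-1)/2) mod 17 = 1
(d/p) = 1, so p splits: (p) = P*P' with e=1, f=1, g=2.
Therefore p is split.

split


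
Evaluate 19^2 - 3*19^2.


x^2 - d*y^2
= 19^2 - 3*19^2
= 361 - 1083
= -722

-722


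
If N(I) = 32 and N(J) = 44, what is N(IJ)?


N(IJ) = N(I) * N(J)
= 32 * 44
= 1408

1408


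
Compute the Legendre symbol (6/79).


p = 79 is prime, so compute (6/79) with the reciprocity algorithm (Jacobi-symbol steps: pull out 2s via (2/n), flip via reciprocity, reduce):
  pull out 2: (2/79) = +1  (since 79 mod 8 = 7)
  reciprocity: (3/79) -> -(79/3)
  reduce: (1/3)
  (1/3) = 1
Product of signs = -1
(6/79) = -1

-1


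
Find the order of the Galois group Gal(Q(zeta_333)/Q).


|Gal(Q(zeta_333)/Q)| = phi(333)
= 216

216


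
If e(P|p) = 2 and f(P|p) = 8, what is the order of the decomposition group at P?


|D_P| = e * f
= 2 * 8
= 16

16


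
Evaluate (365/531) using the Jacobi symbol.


Compute (365/531) via quadratic reciprocity:
  reciprocity: (365/531) -> +(531/365)
  reduce: (166/365)
  pull out 2: (2/365) = -1  (since 365 mod 8 = 5)
  reciprocity: (83/365) -> +(365/83)
  reduce: (33/83)
  reciprocity: (33/83) -> +(83/33)
  reduce: (17/33)
  reciprocity: (17/33) -> +(33/17)
  reduce: (16/17)
  pull out 2: (2/17) = +1  (since 17 mod 8 = 1)
  pull out 2: (2/17) = +1  (since 17 mod 8 = 1)
  pull out 2: (2/17) = +1  (since 17 mod 8 = 1)
  pull out 2: (2/17) = +1  (since 17 mod 8 = 1)
  (1/17) = 1
Product of signs = -1

-1


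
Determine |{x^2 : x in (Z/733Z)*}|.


For prime p, the number of non-zero quadratic residues is (p-1)/2.
= (733-1)/2
= 366

366


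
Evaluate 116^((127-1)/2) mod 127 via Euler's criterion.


p = 127 is prime and the exponent is (p-1)/2 = 63, so by Euler's criterion 116^63 = (116/127) = +1 or -1 mod 127.
Compute by square-and-multiply:
  63 = 32 + 16 + 8 + 4 + 2 + 1 (binary 111111)
  Repeated squaring mod 127: 116^1 = 116, 116^2 = 121, 116^4 = 36, 116^8 = 26, 116^16 = 41, 116^32 = 30
  116^63 = 116^32 * 116^16 * 116^8 * 116^4 * 116^2 * 116^1 = 30 * 41 * 26 * 36 * 121 * 116 mod 127
    30 * 41 = 1230 = 87 mod 127
    87 * 26 = 2262 = 103 mod 127
    103 * 36 = 3708 = 25 mod 127
    25 * 121 = 3025 = 104 mod 127
    104 * 116 = 12064 = 126 mod 127
  116^63 = 126 mod 127
Result 126 = p - 1 = -1 mod 127: 116 is a quadratic non-residue mod 127. As a residue in [0, p-1] the value is 126.
116^63 mod 127 = 126

126


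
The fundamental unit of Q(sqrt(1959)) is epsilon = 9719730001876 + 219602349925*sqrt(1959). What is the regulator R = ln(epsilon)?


epsilon = 9719730001876 + 219602349925*sqrt(1959)
= 1.9439e+13
R = ln(1.9439e+13)
= 30.5983

30.5983


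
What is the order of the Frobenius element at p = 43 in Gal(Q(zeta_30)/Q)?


The Frobenius at p in Gal(Q(zeta_n)/Q) = (Z/nZ)* is the class of p, so its order is ord_30(43), the smallest k >= 1 with 43^k = 1 mod 30.
n = 30 = 2 * 3 * 5, phi(30) = 8; the order divides phi(n).
Divisors of 8: 1, 2, 4, 8
Repeated squaring mod 30: 43^1 = 13, 43^2 = 19, 43^4 = 1, 43^8 = 1
Test divisors in increasing order:
  k=1: 43^1 = 13 mod 30
  k=2: 43^2 = 19 mod 30
  k=4: 43^4 = 1 mod 30  <- first divisor giving 1
Order = 4

4


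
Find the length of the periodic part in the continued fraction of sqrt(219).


Run the CF algorithm for sqrt(219).
a_0 = floor(sqrt(219)) = 14; set m_0=0, q_0=1.
Recurrence: m' = q*a - m,  q' = (d - m'^2)/q,  a' = floor((a_0 + m')/q').
  step 1: m=14, q=23, a=1
  step 2: m=9, q=6, a=3
  step 3: m=9, q=23, a=1
  step 4: m=14, q=1, a=28
a_4 = 2*a_0 = 28, so the period closes here.
sqrt(219) = [14; 1, 3, 1, 28]
Period length = 4

4


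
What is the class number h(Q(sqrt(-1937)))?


K = Q(sqrt(-1937)). d mod 4 = 3, so D = disc(K) = 4d = -7748
h(K) equals the number of primitive reduced positive-definite forms (a, b, c) = a*x^2 + b*x*y + c*y^2 with b^2 - 4ac = D,
where reduced means |b| <= a <= c, with b >= 0 whenever |b| = a or a = c, and primitive means gcd(a, b, c) = 1.
Reduced forces 3a^2 <= |D| = 7748, so 1 <= a <= 50; b must have the parity of D, and c = (b^2 - D)/(4a) must be an integer >= a.
Enumerate a = 1..50, b in [-a, a]:
  a=1: (1, 0, 1937)  [1]
  a=2: (2, 2, 969)  [1]
  a=3: (3, -2, 646), (3, 2, 646)  [2]
  a=4..5: none
  a=6: (6, -2, 323), (6, 2, 323)  [2]
  a=7: (7, -6, 278), (7, 6, 278)  [2]
  a=8: none
  a=9: (9, -8, 217), (9, 8, 217)  [2]
  a=10..12: none
  a=13: (13, 0, 149)  [1]
  a=14: (14, -6, 139), (14, 6, 139)  [2]
  a=15..16: none
  a=17: (17, -2, 114), (17, 2, 114)  [2]
  a=18: (18, -10, 109), (18, 10, 109)  [2]
  a=19: (19, -2, 102), (19, 2, 102)  [2]
  a=20: none
  a=21: (21, -20, 97), (21, -8, 93), (21, 8, 93), (21, 20, 97)  [4]
  a=22: none
  a=23: (23, -16, 87), (23, 16, 87)  [2]
  a=24..25: none
  a=26: (26, 26, 81)  [1]
  a=27: (27, -26, 78), (27, 26, 78)  [2]
  a=28: none
  a=29: (29, -16, 69), (29, 16, 69)  [2]
  a=30: none
  a=31: (31, -8, 63), (31, 8, 63)  [2]
  a=32..33: none
  a=34: (34, -2, 57), (34, 2, 57)  [2]
  a=35..37: none
  a=38: (38, -2, 51), (38, 2, 51)  [2]
  a=39: (39, -26, 54), (39, 26, 54)  [2]
  a=40: none
  a=41: (41, -40, 57), (41, 40, 57)  [2]
  a=42: (42, -34, 53), (42, -22, 49), (42, 22, 49), (42, 34, 53)  [4]
  a=43: (43, -32, 51), (43, 32, 51)  [2]
  a=44..45: none
  a=46: (46, -30, 47), (46, 30, 47)  [2]
  a=47..50: none
Total reduced forms: 1 + 1 + 2 + 2 + 2 + 2 + 1 + 2 + 2 + 2 + 2 + 4 + 2 + 1 + 2 + 2 + 2 + 2 + 2 + 2 + 2 + 4 + 2 + 2 = 48
h = 48

48


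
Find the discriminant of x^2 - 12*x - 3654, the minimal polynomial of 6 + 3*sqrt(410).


The element 6 + 3*sqrt(410) has minimal polynomial:
x^2 - 12*x - 3654
Discriminant = (-12)^2 - 4*(-3654)
= 144 + 14616
= 14760

14760


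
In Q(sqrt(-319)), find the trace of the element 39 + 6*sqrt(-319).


Tr(a + b*sqrt(d)) = (a + b*sqrt(d)) + (a - b*sqrt(d)) = 2a
= 2 * (39)
= 78

78


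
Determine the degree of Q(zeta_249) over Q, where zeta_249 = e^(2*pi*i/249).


The degree equals Euler's totient phi(249).
249 = 3 * 83
phi(249) = 164

164


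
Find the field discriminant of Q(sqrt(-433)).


For K = Q(sqrt(d)) with d squarefree: disc(K) = d if d = 1 mod 4, and disc(K) = 4d if d = 2 or 3 mod 4.
Here d = -433, and d mod 4 = 3.
d = 3 mod 4, not 1 (O_K = Z[sqrt(d)]), so disc(K) = 4d = 4 * (-433) = -1732

-1732


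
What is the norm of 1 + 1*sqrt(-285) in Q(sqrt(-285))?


N(a + b*sqrt(d)) = a^2 - d*b^2
= (1)^2 - (-285)*(1)^2
= 1 + 285
= 286

286


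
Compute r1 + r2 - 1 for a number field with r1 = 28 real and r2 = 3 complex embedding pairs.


By Dirichlet's unit theorem:
rank = r1 + r2 - 1
= 28 + 3 - 1
= 30

30


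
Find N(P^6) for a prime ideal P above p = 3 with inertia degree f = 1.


N(P^a) = p^(a*f)
= 3^(6*1)
= 3^6
= 729

729


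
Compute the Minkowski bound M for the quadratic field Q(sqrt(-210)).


d = -210, d mod 4 = 2, so disc(K) = 4d = -840; |disc(K)| = 840
Imaginary quadratic field, so n = 2, s = r2 = 1, r1 = 0
M = (n!/n^n) * (4/pi)^s * sqrt(|disc(K)|) = (2!/2^2) * (4/pi)^1 * sqrt(840)
= 0.5 * 1.273240 * 28.982753
= 18.4510

18.4510


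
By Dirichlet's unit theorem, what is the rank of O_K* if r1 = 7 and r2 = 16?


By Dirichlet's unit theorem:
rank = r1 + r2 - 1
= 7 + 16 - 1
= 22

22


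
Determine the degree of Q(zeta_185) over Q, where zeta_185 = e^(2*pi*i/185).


The degree equals Euler's totient phi(185).
185 = 5 * 37
phi(185) = 144

144


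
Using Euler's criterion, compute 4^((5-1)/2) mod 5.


p = 5 is prime and the exponent is (p-1)/2 = 2, so by Euler's criterion 4^2 = (4/5) = +1 or -1 mod 5.
Compute by square-and-multiply:
  2 = 2 (binary 10)
  Repeated squaring mod 5: 4^1 = 4, 4^2 = 1
  4^2 = 1 mod 5
Result 1: 4 is a quadratic residue mod 5.
4^2 mod 5 = 1

1


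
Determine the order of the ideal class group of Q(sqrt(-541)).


K = Q(sqrt(-541)). d mod 4 = 3, so D = disc(K) = 4d = -2164
h(K) equals the number of primitive reduced positive-definite forms (a, b, c) = a*x^2 + b*x*y + c*y^2 with b^2 - 4ac = D,
where reduced means |b| <= a <= c, with b >= 0 whenever |b| = a or a = c, and primitive means gcd(a, b, c) = 1.
Reduced forces 3a^2 <= |D| = 2164, so 1 <= a <= 26; b must have the parity of D, and c = (b^2 - D)/(4a) must be an integer >= a.
Enumerate a = 1..26, b in [-a, a]:
  a=1: (1, 0, 541)  [1]
  a=2: (2, 2, 271)  [1]
  a=3..4: none
  a=5: (5, -4, 109), (5, 4, 109)  [2]
  a=6..9: none
  a=10: (10, -6, 55), (10, 6, 55)  [2]
  a=11: (11, -6, 50), (11, 6, 50)  [2]
  a=12..21: none
  a=22: (22, -6, 25), (22, 6, 25)  [2]
  a=23..26: none
Total reduced forms: 1 + 1 + 2 + 2 + 2 + 2 = 10
h = 10

10


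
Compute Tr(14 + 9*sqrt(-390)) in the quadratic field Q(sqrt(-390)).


Tr(a + b*sqrt(d)) = (a + b*sqrt(d)) + (a - b*sqrt(d)) = 2a
= 2 * (14)
= 28

28


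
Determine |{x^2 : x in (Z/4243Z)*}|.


For prime p, the number of non-zero quadratic residues is (p-1)/2.
= (4243-1)/2
= 2121

2121


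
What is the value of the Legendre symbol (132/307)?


p = 307 is prime, so compute (132/307) with the reciprocity algorithm (Jacobi-symbol steps: pull out 2s via (2/n), flip via reciprocity, reduce):
  pull out 2: (2/307) = -1  (since 307 mod 8 = 3)
  pull out 2: (2/307) = -1  (since 307 mod 8 = 3)
  reciprocity: (33/307) -> +(307/33)
  reduce: (10/33)
  pull out 2: (2/33) = +1  (since 33 mod 8 = 1)
  reciprocity: (5/33) -> +(33/5)
  reduce: (3/5)
  reciprocity: (3/5) -> +(5/3)
  reduce: (2/3)
  pull out 2: (2/3) = -1  (since 3 mod 8 = 3)
  (1/3) = 1
Product of signs = -1
(132/307) = -1

-1


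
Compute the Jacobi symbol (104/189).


Compute (104/189) via quadratic reciprocity:
  pull out 2: (2/189) = -1  (since 189 mod 8 = 5)
  pull out 2: (2/189) = -1  (since 189 mod 8 = 5)
  pull out 2: (2/189) = -1  (since 189 mod 8 = 5)
  reciprocity: (13/189) -> +(189/13)
  reduce: (7/13)
  reciprocity: (7/13) -> +(13/7)
  reduce: (6/7)
  pull out 2: (2/7) = +1  (since 7 mod 8 = 7)
  reciprocity: (3/7) -> -(7/3)
  reduce: (1/3)
  (1/3) = 1
Product of signs = 1

1


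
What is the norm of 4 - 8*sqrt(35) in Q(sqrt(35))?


N(a + b*sqrt(d)) = a^2 - d*b^2
= (4)^2 - (35)*(-8)^2
= 16 - 2240
= -2224

-2224


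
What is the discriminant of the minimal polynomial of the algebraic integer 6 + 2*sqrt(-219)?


The element 6 + 2*sqrt(-219) has minimal polynomial:
x^2 - 12*x + 912
Discriminant = (-12)^2 - 4*(912)
= 144 - 3648
= -3504

-3504


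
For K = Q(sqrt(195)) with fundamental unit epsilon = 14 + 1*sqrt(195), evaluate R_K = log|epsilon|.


epsilon = 14 + 1*sqrt(195)
= 27.9642
R = ln(27.9642)
= 3.3309

3.3309


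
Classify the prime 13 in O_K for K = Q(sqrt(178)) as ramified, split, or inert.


K = Q(sqrt(178)). Since d mod 4 = 2, disc(K) = 712.
Check p | disc: 712 mod 13 = 10.
p does not divide disc. Compute Legendre symbol (d/p):
9^((13-1)/2) mod 13 = 1
(d/p) = 1, so p splits: (p) = P*P' with e=1, f=1, g=2.
Therefore p is split.

split


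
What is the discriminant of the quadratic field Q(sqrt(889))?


For K = Q(sqrt(d)) with d squarefree: disc(K) = d if d = 1 mod 4, and disc(K) = 4d if d = 2 or 3 mod 4.
Here d = 889, and d mod 4 = 1.
d = 1 mod 4 (O_K = Z[(1+sqrt(d))/2]), so disc(K) = d = 889

889


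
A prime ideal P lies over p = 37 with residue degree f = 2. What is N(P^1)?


N(P^a) = p^(a*f)
= 37^(1*2)
= 37^2
= 1369

1369


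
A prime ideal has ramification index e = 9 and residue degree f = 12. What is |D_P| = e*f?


|D_P| = e * f
= 9 * 12
= 108

108


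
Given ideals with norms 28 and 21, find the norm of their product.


N(IJ) = N(I) * N(J)
= 28 * 21
= 588

588


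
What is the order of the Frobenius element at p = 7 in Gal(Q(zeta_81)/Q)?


The Frobenius at p in Gal(Q(zeta_n)/Q) = (Z/nZ)* is the class of p, so its order is ord_81(7), the smallest k >= 1 with 7^k = 1 mod 81.
n = 81 = 3^4, phi(81) = 54; the order divides phi(n).
Divisors of 54: 1, 2, 3, 6, 9, 18, 27, 54
Repeated squaring mod 81: 7^1 = 7, 7^2 = 49, 7^4 = 52, 7^8 = 31, 7^16 = 70, 7^32 = 40
Test divisors in increasing order:
  k=1: 7^1 = 7 mod 81
  k=2: 7^2 = 49 mod 81
  k=3: 7^3 = 49 * 7 = 19 mod 81
  k=6: 7^6 = 52 * 49 = 37 mod 81
  k=9: 7^9 = 31 * 7 = 55 mod 81
  k=18: 7^18 = 70 * 49 = 28 mod 81
  k=27: 7^27 = 70 * 31 * 49 * 7 = 1 mod 81  <- first divisor giving 1
Order = 27

27


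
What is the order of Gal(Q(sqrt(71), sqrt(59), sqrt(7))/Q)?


The 3 square roots of distinct primes are multiplicatively independent over Q,
so [K:Q] = 2^3 and Gal(K/Q) is isomorphic to (Z/2Z)^3.
|Gal| = 2^3 = 8

8


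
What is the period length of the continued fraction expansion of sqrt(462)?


Run the CF algorithm for sqrt(462).
a_0 = floor(sqrt(462)) = 21; set m_0=0, q_0=1.
Recurrence: m' = q*a - m,  q' = (d - m'^2)/q,  a' = floor((a_0 + m')/q').
  step 1: m=21, q=21, a=2
  step 2: m=21, q=1, a=42
a_2 = 2*a_0 = 42, so the period closes here.
sqrt(462) = [21; 2, 42]
Period length = 2

2


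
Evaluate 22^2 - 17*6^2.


x^2 - d*y^2
= 22^2 - 17*6^2
= 484 - 612
= -128

-128


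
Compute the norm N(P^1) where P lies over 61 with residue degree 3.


N(P^a) = p^(a*f)
= 61^(1*3)
= 61^3
= 226981

226981


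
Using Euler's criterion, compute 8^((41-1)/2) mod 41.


p = 41 is prime and the exponent is (p-1)/2 = 20, so by Euler's criterion 8^20 = (8/41) = +1 or -1 mod 41.
Compute by square-and-multiply:
  20 = 16 + 4 (binary 10100)
  Repeated squaring mod 41: 8^1 = 8, 8^2 = 23, 8^4 = 37, 8^8 = 16, 8^16 = 10
  8^20 = 8^16 * 8^4 = 10 * 37 mod 41
    10 * 37 = 370 = 1 mod 41
  8^20 = 1 mod 41
Result 1: 8 is a quadratic residue mod 41.
8^20 mod 41 = 1

1


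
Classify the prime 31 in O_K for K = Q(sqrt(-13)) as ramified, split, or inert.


K = Q(sqrt(-13)). Since d mod 4 = 3, disc(K) = -52.
Check p | disc: -52 mod 31 = 10.
p does not divide disc. Compute Legendre symbol (d/p):
18^((31-1)/2) mod 31 = 1
(d/p) = 1, so p splits: (p) = P*P' with e=1, f=1, g=2.
Therefore p is split.

split


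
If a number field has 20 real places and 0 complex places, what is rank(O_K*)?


By Dirichlet's unit theorem:
rank = r1 + r2 - 1
= 20 + 0 - 1
= 19

19


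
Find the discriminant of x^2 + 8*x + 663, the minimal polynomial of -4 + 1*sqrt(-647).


The element -4 + 1*sqrt(-647) has minimal polynomial:
x^2 + 8*x + 663
Discriminant = (8)^2 - 4*(663)
= 64 - 2652
= -2588

-2588


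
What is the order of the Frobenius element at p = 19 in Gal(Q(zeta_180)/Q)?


The Frobenius at p in Gal(Q(zeta_n)/Q) = (Z/nZ)* is the class of p, so its order is ord_180(19), the smallest k >= 1 with 19^k = 1 mod 180.
n = 180 = 2^2 * 3^2 * 5, phi(180) = 48; the order divides phi(n).
Divisors of 48: 1, 2, 3, 4, 6, 8, 12, 16, 24, 48
Repeated squaring mod 180: 19^1 = 19, 19^2 = 1, 19^4 = 1, 19^8 = 1, 19^16 = 1, 19^32 = 1
Test divisors in increasing order:
  k=1: 19^1 = 19 mod 180
  k=2: 19^2 = 1 mod 180  <- first divisor giving 1
Order = 2

2


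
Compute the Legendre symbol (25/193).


p = 193 is prime, so compute (25/193) with the reciprocity algorithm (Jacobi-symbol steps: pull out 2s via (2/n), flip via reciprocity, reduce):
  reciprocity: (25/193) -> +(193/25)
  reduce: (18/25)
  pull out 2: (2/25) = +1  (since 25 mod 8 = 1)
  reciprocity: (9/25) -> +(25/9)
  reduce: (7/9)
  reciprocity: (7/9) -> +(9/7)
  reduce: (2/7)
  pull out 2: (2/7) = +1  (since 7 mod 8 = 7)
  (1/7) = 1
Product of signs = 1
(25/193) = 1

1


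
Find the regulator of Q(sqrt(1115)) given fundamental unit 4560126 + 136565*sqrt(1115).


epsilon = 4560126 + 136565*sqrt(1115)
= 9.1203e+06
R = ln(9.1203e+06)
= 16.0260

16.0260


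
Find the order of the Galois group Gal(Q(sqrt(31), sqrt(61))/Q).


The 2 square roots of distinct primes are multiplicatively independent over Q,
so [K:Q] = 2^2 and Gal(K/Q) is isomorphic to (Z/2Z)^2.
|Gal| = 2^2 = 4

4


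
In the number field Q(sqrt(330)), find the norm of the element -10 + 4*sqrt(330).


N(a + b*sqrt(d)) = a^2 - d*b^2
= (-10)^2 - (330)*(4)^2
= 100 - 5280
= -5180

-5180


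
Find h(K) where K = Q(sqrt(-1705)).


K = Q(sqrt(-1705)). d mod 4 = 3, so D = disc(K) = 4d = -6820
h(K) equals the number of primitive reduced positive-definite forms (a, b, c) = a*x^2 + b*x*y + c*y^2 with b^2 - 4ac = D,
where reduced means |b| <= a <= c, with b >= 0 whenever |b| = a or a = c, and primitive means gcd(a, b, c) = 1.
Reduced forces 3a^2 <= |D| = 6820, so 1 <= a <= 47; b must have the parity of D, and c = (b^2 - D)/(4a) must be an integer >= a.
Enumerate a = 1..47, b in [-a, a]:
  a=1: (1, 0, 1705)  [1]
  a=2: (2, 2, 853)  [1]
  a=3..4: none
  a=5: (5, 0, 341)  [1]
  a=6..9: none
  a=10: (10, 10, 173)  [1]
  a=11: (11, 0, 155)  [1]
  a=12..18: none
  a=19: (19, -18, 94), (19, 18, 94)  [2]
  a=20..21: none
  a=22: (22, 22, 83)  [1]
  a=23..28: none
  a=29: (29, -16, 61), (29, 16, 61)  [2]
  a=30: none
  a=31: (31, 0, 55)  [1]
  a=32..36: none
  a=37: (37, -32, 53), (37, 32, 53)  [2]
  a=38: (38, -18, 47), (38, 18, 47)  [2]
  a=39..42: none
  a=43: (43, 24, 43)  [1]
  a=44..47: none
Total reduced forms: 1 + 1 + 1 + 1 + 1 + 2 + 1 + 2 + 1 + 2 + 2 + 1 = 16
h = 16

16


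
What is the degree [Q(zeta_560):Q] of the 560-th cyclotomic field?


The degree equals Euler's totient phi(560).
560 = 2^4 * 5 * 7
phi(560) = 192

192


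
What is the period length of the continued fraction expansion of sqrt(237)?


Run the CF algorithm for sqrt(237).
a_0 = floor(sqrt(237)) = 15; set m_0=0, q_0=1.
Recurrence: m' = q*a - m,  q' = (d - m'^2)/q,  a' = floor((a_0 + m')/q').
  step 1: m=15, q=12, a=2
  step 2: m=9, q=13, a=1
  step 3: m=4, q=17, a=1
  step 4: m=13, q=4, a=7
  step 5: m=15, q=3, a=10
  step 6: m=15, q=4, a=7
  step 7: m=13, q=17, a=1
  step 8: m=4, q=13, a=1
  step 9: m=9, q=12, a=2
  step 10: m=15, q=1, a=30
a_10 = 2*a_0 = 30, so the period closes here.
sqrt(237) = [15; 2, 1, 1, 7, 10, 7, 1, 1, 2, 30]
Period length = 10

10


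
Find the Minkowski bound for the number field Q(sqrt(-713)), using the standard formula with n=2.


d = -713, d mod 4 = 3, so disc(K) = 4d = -2852; |disc(K)| = 2852
Imaginary quadratic field, so n = 2, s = r2 = 1, r1 = 0
M = (n!/n^n) * (4/pi)^s * sqrt(|disc(K)|) = (2!/2^2) * (4/pi)^1 * sqrt(2852)
= 0.5 * 1.273240 * 53.404120
= 33.9981

33.9981


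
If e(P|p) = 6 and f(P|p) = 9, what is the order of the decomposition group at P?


|D_P| = e * f
= 6 * 9
= 54

54


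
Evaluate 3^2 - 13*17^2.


x^2 - d*y^2
= 3^2 - 13*17^2
= 9 - 3757
= -3748

-3748


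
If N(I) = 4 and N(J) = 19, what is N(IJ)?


N(IJ) = N(I) * N(J)
= 4 * 19
= 76

76


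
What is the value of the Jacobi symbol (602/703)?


Compute (602/703) via quadratic reciprocity:
  pull out 2: (2/703) = +1  (since 703 mod 8 = 7)
  reciprocity: (301/703) -> +(703/301)
  reduce: (101/301)
  reciprocity: (101/301) -> +(301/101)
  reduce: (99/101)
  reciprocity: (99/101) -> +(101/99)
  reduce: (2/99)
  pull out 2: (2/99) = -1  (since 99 mod 8 = 3)
  (1/99) = 1
Product of signs = -1

-1


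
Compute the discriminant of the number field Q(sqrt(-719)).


For K = Q(sqrt(d)) with d squarefree: disc(K) = d if d = 1 mod 4, and disc(K) = 4d if d = 2 or 3 mod 4.
Here d = -719, and d mod 4 = 1.
d = 1 mod 4 (O_K = Z[(1+sqrt(d))/2]), so disc(K) = d = -719

-719


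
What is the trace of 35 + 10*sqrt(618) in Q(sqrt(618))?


Tr(a + b*sqrt(d)) = (a + b*sqrt(d)) + (a - b*sqrt(d)) = 2a
= 2 * (35)
= 70

70


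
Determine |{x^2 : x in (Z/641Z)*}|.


For prime p, the number of non-zero quadratic residues is (p-1)/2.
= (641-1)/2
= 320

320


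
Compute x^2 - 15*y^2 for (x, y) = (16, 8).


x^2 - d*y^2
= 16^2 - 15*8^2
= 256 - 960
= -704

-704


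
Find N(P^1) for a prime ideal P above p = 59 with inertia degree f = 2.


N(P^a) = p^(a*f)
= 59^(1*2)
= 59^2
= 3481

3481


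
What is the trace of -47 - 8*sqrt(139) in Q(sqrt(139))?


Tr(a + b*sqrt(d)) = (a + b*sqrt(d)) + (a - b*sqrt(d)) = 2a
= 2 * (-47)
= -94

-94


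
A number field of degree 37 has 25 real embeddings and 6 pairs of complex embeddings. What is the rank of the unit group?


By Dirichlet's unit theorem:
rank = r1 + r2 - 1
= 25 + 6 - 1
= 30

30


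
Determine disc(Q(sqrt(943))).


For K = Q(sqrt(d)) with d squarefree: disc(K) = d if d = 1 mod 4, and disc(K) = 4d if d = 2 or 3 mod 4.
Here d = 943, and d mod 4 = 3.
d = 3 mod 4, not 1 (O_K = Z[sqrt(d)]), so disc(K) = 4d = 4 * (943) = 3772

3772


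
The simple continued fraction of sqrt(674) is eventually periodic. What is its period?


Run the CF algorithm for sqrt(674).
a_0 = floor(sqrt(674)) = 25; set m_0=0, q_0=1.
Recurrence: m' = q*a - m,  q' = (d - m'^2)/q,  a' = floor((a_0 + m')/q').
  step 1: m=25, q=49, a=1
  step 2: m=24, q=2, a=24
  step 3: m=24, q=49, a=1
  step 4: m=25, q=1, a=50
a_4 = 2*a_0 = 50, so the period closes here.
sqrt(674) = [25; 1, 24, 1, 50]
Period length = 4

4


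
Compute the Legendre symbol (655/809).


p = 809 is prime, so compute (655/809) with the reciprocity algorithm (Jacobi-symbol steps: pull out 2s via (2/n), flip via reciprocity, reduce):
  reciprocity: (655/809) -> +(809/655)
  reduce: (154/655)
  pull out 2: (2/655) = +1  (since 655 mod 8 = 7)
  reciprocity: (77/655) -> +(655/77)
  reduce: (39/77)
  reciprocity: (39/77) -> +(77/39)
  reduce: (38/39)
  pull out 2: (2/39) = +1  (since 39 mod 8 = 7)
  reciprocity: (19/39) -> -(39/19)
  reduce: (1/19)
  (1/19) = 1
Product of signs = -1
(655/809) = -1

-1


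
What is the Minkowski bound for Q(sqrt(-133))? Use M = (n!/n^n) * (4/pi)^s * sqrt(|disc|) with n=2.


d = -133, d mod 4 = 3, so disc(K) = 4d = -532; |disc(K)| = 532
Imaginary quadratic field, so n = 2, s = r2 = 1, r1 = 0
M = (n!/n^n) * (4/pi)^s * sqrt(|disc(K)|) = (2!/2^2) * (4/pi)^1 * sqrt(532)
= 0.5 * 1.273240 * 23.065125
= 14.6837

14.6837


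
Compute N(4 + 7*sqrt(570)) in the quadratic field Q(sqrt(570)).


N(a + b*sqrt(d)) = a^2 - d*b^2
= (4)^2 - (570)*(7)^2
= 16 - 27930
= -27914

-27914


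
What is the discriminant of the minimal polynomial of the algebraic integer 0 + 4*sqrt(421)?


The element 0 + 4*sqrt(421) has minimal polynomial:
x^2 + 0*x - 6736
Discriminant = (0)^2 - 4*(-6736)
= 0 + 26944
= 26944

26944


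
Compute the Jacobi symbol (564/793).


Compute (564/793) via quadratic reciprocity:
  pull out 2: (2/793) = +1  (since 793 mod 8 = 1)
  pull out 2: (2/793) = +1  (since 793 mod 8 = 1)
  reciprocity: (141/793) -> +(793/141)
  reduce: (88/141)
  pull out 2: (2/141) = -1  (since 141 mod 8 = 5)
  pull out 2: (2/141) = -1  (since 141 mod 8 = 5)
  pull out 2: (2/141) = -1  (since 141 mod 8 = 5)
  reciprocity: (11/141) -> +(141/11)
  reduce: (9/11)
  reciprocity: (9/11) -> +(11/9)
  reduce: (2/9)
  pull out 2: (2/9) = +1  (since 9 mod 8 = 1)
  (1/9) = 1
Product of signs = -1

-1


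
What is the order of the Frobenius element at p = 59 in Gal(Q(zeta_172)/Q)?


The Frobenius at p in Gal(Q(zeta_n)/Q) = (Z/nZ)* is the class of p, so its order is ord_172(59), the smallest k >= 1 with 59^k = 1 mod 172.
n = 172 = 2^2 * 43, phi(172) = 84; the order divides phi(n).
Divisors of 84: 1, 2, 3, 4, 6, 7, 12, 14, 21, 28, 42, 84
Repeated squaring mod 172: 59^1 = 59, 59^2 = 41, 59^4 = 133, 59^8 = 145, 59^16 = 41, 59^32 = 133, 59^64 = 145
Test divisors in increasing order:
  k=1: 59^1 = 59 mod 172
  k=2: 59^2 = 41 mod 172
  k=3: 59^3 = 41 * 59 = 11 mod 172
  k=4: 59^4 = 133 mod 172
  k=6: 59^6 = 133 * 41 = 121 mod 172
  k=7: 59^7 = 133 * 41 * 59 = 87 mod 172
  k=12: 59^12 = 145 * 133 = 21 mod 172
  k=14: 59^14 = 145 * 133 * 41 = 1 mod 172  <- first divisor giving 1
Order = 14

14


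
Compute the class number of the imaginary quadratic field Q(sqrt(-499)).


K = Q(sqrt(-499)). d mod 4 = 1, so D = disc(K) = d = -499
h(K) equals the number of primitive reduced positive-definite forms (a, b, c) = a*x^2 + b*x*y + c*y^2 with b^2 - 4ac = D,
where reduced means |b| <= a <= c, with b >= 0 whenever |b| = a or a = c, and primitive means gcd(a, b, c) = 1.
Reduced forces 3a^2 <= |D| = 499, so 1 <= a <= 12; b must have the parity of D, and c = (b^2 - D)/(4a) must be an integer >= a.
Enumerate a = 1..12, b in [-a, a]:
  a=1: (1, 1, 125)  [1]
  a=2..4: none
  a=5: (5, -1, 25), (5, 1, 25)  [2]
  a=6..12: none
Total reduced forms: 1 + 2 = 3
h = 3

3


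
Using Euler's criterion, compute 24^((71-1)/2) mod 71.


p = 71 is prime and the exponent is (p-1)/2 = 35, so by Euler's criterion 24^35 = (24/71) = +1 or -1 mod 71.
Compute by square-and-multiply:
  35 = 32 + 2 + 1 (binary 100011)
  Repeated squaring mod 71: 24^1 = 24, 24^2 = 8, 24^4 = 64, 24^8 = 49, 24^16 = 58, 24^32 = 27
  24^35 = 24^32 * 24^2 * 24^1 = 27 * 8 * 24 mod 71
    27 * 8 = 216 = 3 mod 71
    3 * 24 = 72 = 1 mod 71
  24^35 = 1 mod 71
Result 1: 24 is a quadratic residue mod 71.
24^35 mod 71 = 1

1


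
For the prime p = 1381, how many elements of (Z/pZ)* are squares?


For prime p, the number of non-zero quadratic residues is (p-1)/2.
= (1381-1)/2
= 690

690


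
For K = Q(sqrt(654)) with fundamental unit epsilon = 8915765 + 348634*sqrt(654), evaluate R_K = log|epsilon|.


epsilon = 8915765 + 348634*sqrt(654)
= 1.7832e+07
R = ln(1.7832e+07)
= 16.6965

16.6965


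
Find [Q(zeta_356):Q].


The degree equals Euler's totient phi(356).
356 = 2^2 * 89
phi(356) = 176

176


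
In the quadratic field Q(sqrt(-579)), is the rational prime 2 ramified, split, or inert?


K = Q(sqrt(-579)). Since d mod 4 = 1, disc(K) = -579.
Check p | disc: -579 mod 2 = 1.
p=2 does not divide disc (d is 1 mod 4). 2 splits iff d = 1 mod 8.
d mod 8 = 5, so (d/2) = -1.
(d/p) = -1, so p is inert: (p) stays prime with e=1, f=2, g=1.
Therefore p is inert.

inert


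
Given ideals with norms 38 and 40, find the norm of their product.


N(IJ) = N(I) * N(J)
= 38 * 40
= 1520

1520


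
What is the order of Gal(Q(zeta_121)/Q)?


|Gal(Q(zeta_121)/Q)| = phi(121)
= 110

110


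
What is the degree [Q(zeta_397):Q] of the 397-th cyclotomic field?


The degree equals Euler's totient phi(397).
397 = 397
phi(397) = 396

396


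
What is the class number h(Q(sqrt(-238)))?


K = Q(sqrt(-238)). d mod 4 = 2, so D = disc(K) = 4d = -952
h(K) equals the number of primitive reduced positive-definite forms (a, b, c) = a*x^2 + b*x*y + c*y^2 with b^2 - 4ac = D,
where reduced means |b| <= a <= c, with b >= 0 whenever |b| = a or a = c, and primitive means gcd(a, b, c) = 1.
Reduced forces 3a^2 <= |D| = 952, so 1 <= a <= 17; b must have the parity of D, and c = (b^2 - D)/(4a) must be an integer >= a.
Enumerate a = 1..17, b in [-a, a]:
  a=1: (1, 0, 238)  [1]
  a=2: (2, 0, 119)  [1]
  a=3..6: none
  a=7: (7, 0, 34)  [1]
  a=8..10: none
  a=11: (11, -4, 22), (11, 4, 22)  [2]
  a=12: none
  a=13: (13, -6, 19), (13, 6, 19)  [2]
  a=14: (14, 0, 17)  [1]
  a=15..17: none
Total reduced forms: 1 + 1 + 1 + 2 + 2 + 1 = 8
h = 8

8


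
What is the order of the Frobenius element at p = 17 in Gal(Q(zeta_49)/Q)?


The Frobenius at p in Gal(Q(zeta_n)/Q) = (Z/nZ)* is the class of p, so its order is ord_49(17), the smallest k >= 1 with 17^k = 1 mod 49.
n = 49 = 7^2, phi(49) = 42; the order divides phi(n).
Divisors of 42: 1, 2, 3, 6, 7, 14, 21, 42
Repeated squaring mod 49: 17^1 = 17, 17^2 = 44, 17^4 = 25, 17^8 = 37, 17^16 = 46, 17^32 = 9
Test divisors in increasing order:
  k=1: 17^1 = 17 mod 49
  k=2: 17^2 = 44 mod 49
  k=3: 17^3 = 44 * 17 = 13 mod 49
  k=6: 17^6 = 25 * 44 = 22 mod 49
  k=7: 17^7 = 25 * 44 * 17 = 31 mod 49
  k=14: 17^14 = 37 * 25 * 44 = 30 mod 49
  k=21: 17^21 = 46 * 25 * 17 = 48 mod 49
  k=42: 17^42 = 9 * 37 * 44 = 1 mod 49  <- first divisor giving 1
Order = 42

42


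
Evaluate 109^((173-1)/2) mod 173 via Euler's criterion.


p = 173 is prime and the exponent is (p-1)/2 = 86, so by Euler's criterion 109^86 = (109/173) = +1 or -1 mod 173.
Compute by square-and-multiply:
  86 = 64 + 16 + 4 + 2 (binary 1010110)
  Repeated squaring mod 173: 109^1 = 109, 109^2 = 117, 109^4 = 22, 109^8 = 138, 109^16 = 14, 109^32 = 23, 109^64 = 10
  109^86 = 109^64 * 109^16 * 109^4 * 109^2 = 10 * 14 * 22 * 117 mod 173
    10 * 14 = 140 = 140 mod 173
    140 * 22 = 3080 = 139 mod 173
    139 * 117 = 16263 = 1 mod 173
  109^86 = 1 mod 173
Result 1: 109 is a quadratic residue mod 173.
109^86 mod 173 = 1

1


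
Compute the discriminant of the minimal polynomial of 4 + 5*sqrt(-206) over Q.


The element 4 + 5*sqrt(-206) has minimal polynomial:
x^2 - 8*x + 5166
Discriminant = (-8)^2 - 4*(5166)
= 64 - 20664
= -20600

-20600


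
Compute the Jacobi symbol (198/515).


Compute (198/515) via quadratic reciprocity:
  pull out 2: (2/515) = -1  (since 515 mod 8 = 3)
  reciprocity: (99/515) -> -(515/99)
  reduce: (20/99)
  pull out 2: (2/99) = -1  (since 99 mod 8 = 3)
  pull out 2: (2/99) = -1  (since 99 mod 8 = 3)
  reciprocity: (5/99) -> +(99/5)
  reduce: (4/5)
  pull out 2: (2/5) = -1  (since 5 mod 8 = 5)
  pull out 2: (2/5) = -1  (since 5 mod 8 = 5)
  (1/5) = 1
Product of signs = 1

1


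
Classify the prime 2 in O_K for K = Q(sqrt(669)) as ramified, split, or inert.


K = Q(sqrt(669)). Since d mod 4 = 1, disc(K) = 669.
Check p | disc: 669 mod 2 = 1.
p=2 does not divide disc (d is 1 mod 4). 2 splits iff d = 1 mod 8.
d mod 8 = 5, so (d/2) = -1.
(d/p) = -1, so p is inert: (p) stays prime with e=1, f=2, g=1.
Therefore p is inert.

inert


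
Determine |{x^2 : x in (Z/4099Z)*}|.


For prime p, the number of non-zero quadratic residues is (p-1)/2.
= (4099-1)/2
= 2049

2049


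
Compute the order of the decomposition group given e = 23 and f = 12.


|D_P| = e * f
= 23 * 12
= 276

276


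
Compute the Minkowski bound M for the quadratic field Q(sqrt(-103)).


d = -103, d mod 4 = 1, so disc(K) = d = -103; |disc(K)| = 103
Imaginary quadratic field, so n = 2, s = r2 = 1, r1 = 0
M = (n!/n^n) * (4/pi)^s * sqrt(|disc(K)|) = (2!/2^2) * (4/pi)^1 * sqrt(103)
= 0.5 * 1.273240 * 10.148892
= 6.4610

6.4610


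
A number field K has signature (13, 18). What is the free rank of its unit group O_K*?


By Dirichlet's unit theorem:
rank = r1 + r2 - 1
= 13 + 18 - 1
= 30

30


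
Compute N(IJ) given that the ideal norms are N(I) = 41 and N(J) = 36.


N(IJ) = N(I) * N(J)
= 41 * 36
= 1476

1476


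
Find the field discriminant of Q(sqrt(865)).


For K = Q(sqrt(d)) with d squarefree: disc(K) = d if d = 1 mod 4, and disc(K) = 4d if d = 2 or 3 mod 4.
Here d = 865, and d mod 4 = 1.
d = 1 mod 4 (O_K = Z[(1+sqrt(d))/2]), so disc(K) = d = 865

865


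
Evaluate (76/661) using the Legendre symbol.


p = 661 is prime, so compute (76/661) with the reciprocity algorithm (Jacobi-symbol steps: pull out 2s via (2/n), flip via reciprocity, reduce):
  pull out 2: (2/661) = -1  (since 661 mod 8 = 5)
  pull out 2: (2/661) = -1  (since 661 mod 8 = 5)
  reciprocity: (19/661) -> +(661/19)
  reduce: (15/19)
  reciprocity: (15/19) -> -(19/15)
  reduce: (4/15)
  pull out 2: (2/15) = +1  (since 15 mod 8 = 7)
  pull out 2: (2/15) = +1  (since 15 mod 8 = 7)
  (1/15) = 1
Product of signs = -1
(76/661) = -1

-1


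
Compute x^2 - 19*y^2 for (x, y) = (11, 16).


x^2 - d*y^2
= 11^2 - 19*16^2
= 121 - 4864
= -4743

-4743
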